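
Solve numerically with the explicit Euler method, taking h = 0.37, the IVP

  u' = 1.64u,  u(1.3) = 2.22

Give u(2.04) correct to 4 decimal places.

Euler: u_{n+1} = u_n + h·f(x_n, u_n).
x=1.300000, u=2.220000: f=3.640800 → u ← 2.220000 + 0.37·3.640800 = 3.567096
x=1.670000, u=3.567096: f=5.850037 → u ← 3.567096 + 0.37·5.850037 = 5.731610
u(2.04) ≈ 5.7316

5.7316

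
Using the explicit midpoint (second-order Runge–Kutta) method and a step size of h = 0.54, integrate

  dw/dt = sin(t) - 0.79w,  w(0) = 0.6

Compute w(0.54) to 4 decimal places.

Midpoint: k1 = f(t_n, w_n); k2 = f(t_n + h/2, w_n + (h/2)·k1); w_{n+1} = w_n + h·k2.
t=0.000000, w=0.600000:
  k1 = f(0.000000, 0.600000) = -0.474000
  k2 = f(0.270000, 0.472020) = -0.106164
  w ← 0.600000 + 0.54·(-0.106164) = 0.542671
w(0.54) ≈ 0.5427

0.5427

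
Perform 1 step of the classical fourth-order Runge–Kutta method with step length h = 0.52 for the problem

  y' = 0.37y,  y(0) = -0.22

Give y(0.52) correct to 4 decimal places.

RK4: k1 = f(t_n, y_n); k2 = f(t_n + h/2, y_n + (h/2)·k1); k3 = f(t_n + h/2, y_n + (h/2)·k2); k4 = f(t_n + h, y_n + h·k3); y_{n+1} = y_n + (h/6)·(k1 + 2k2 + 2k3 + k4).
t=0.000000, y=-0.220000:
  k1 = f(0.000000, -0.220000) = -0.081400
  k2 = f(0.260000, -0.241164) = -0.089231
  k3 = f(0.260000, -0.243200) = -0.089984
  k4 = f(0.520000, -0.266792) = -0.098713
  y ← -0.220000 + (0.52/6)·(k1 + 2k2 + 2k3 + k4) = -0.266674
y(0.52) ≈ -0.2667

-0.2667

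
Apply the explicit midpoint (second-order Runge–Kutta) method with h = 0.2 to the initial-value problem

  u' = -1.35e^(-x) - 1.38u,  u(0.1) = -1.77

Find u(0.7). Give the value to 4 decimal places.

-1.1347

Midpoint: k1 = f(x_n, u_n); k2 = f(x_n + h/2, u_n + (h/2)·k1); u_{n+1} = u_n + h·k2.
x=0.100000, u=-1.770000:
  k1 = f(0.100000, -1.770000) = 1.221069
  k2 = f(0.200000, -1.647893) = 1.168806
  u ← -1.770000 + 0.2·1.168806 = -1.536239
x=0.300000, u=-1.536239:
  k1 = f(0.300000, -1.536239) = 1.119905
  k2 = f(0.400000, -1.424248) = 1.060531
  u ← -1.536239 + 0.2·1.060531 = -1.324133
x=0.500000, u=-1.324133:
  k1 = f(0.500000, -1.324133) = 1.008487
  k2 = f(0.600000, -1.223284) = 0.947236
  u ← -1.324133 + 0.2·0.947236 = -1.134685
u(0.7) ≈ -1.1347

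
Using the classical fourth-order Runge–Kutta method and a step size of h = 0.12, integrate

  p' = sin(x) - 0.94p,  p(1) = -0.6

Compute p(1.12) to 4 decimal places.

-0.4370

RK4: k1 = f(x_n, p_n); k2 = f(x_n + h/2, p_n + (h/2)·k1); k3 = f(x_n + h/2, p_n + (h/2)·k2); k4 = f(x_n + h, p_n + h·k3); p_{n+1} = p_n + (h/6)·(k1 + 2k2 + 2k3 + k4).
x=1.000000, p=-0.600000:
  k1 = f(1.000000, -0.600000) = 1.405471
  k2 = f(1.060000, -0.515672) = 1.357087
  k3 = f(1.060000, -0.518575) = 1.359816
  k4 = f(1.120000, -0.436822) = 1.310713
  p ← -0.600000 + (0.12/6)·(k1 + 2k2 + 2k3 + k4) = -0.437000
p(1.12) ≈ -0.4370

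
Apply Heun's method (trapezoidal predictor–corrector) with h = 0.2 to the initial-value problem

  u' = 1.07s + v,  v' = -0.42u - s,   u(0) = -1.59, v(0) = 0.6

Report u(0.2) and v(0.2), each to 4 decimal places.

-1.4352, 0.7085

Heun on (u,v): k1 = f(s_n, state_n); k2 = f(s_n + h, state_n + h·k1); state_{n+1} = state_n + (h/2)·(k1 + k2).
0.000000: (-1.590000, 0.600000)
  k1 = (0.600000, 0.667800)
  predictor → (-1.470000, 0.733560)
  k2 = (0.947560, 0.417400)
  → (-1.435244, 0.708520)
(u(0.2), v(0.2)) ≈ (-1.4352, 0.7085)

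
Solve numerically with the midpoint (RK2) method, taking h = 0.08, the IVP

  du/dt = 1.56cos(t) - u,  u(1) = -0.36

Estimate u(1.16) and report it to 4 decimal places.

-0.1990

Midpoint: k1 = f(t_n, u_n); k2 = f(t_n + h/2, u_n + (h/2)·k1); u_{n+1} = u_n + h·k2.
t=1.000000, u=-0.360000:
  k1 = f(1.000000, -0.360000) = 1.202872
  k2 = f(1.040000, -0.311885) = 1.101589
  u ← -0.360000 + 0.08·1.101589 = -0.271873
t=1.080000, u=-0.271873:
  k1 = f(1.080000, -0.271873) = 1.007145
  k2 = f(1.120000, -0.231587) = 0.911252
  u ← -0.271873 + 0.08·0.911252 = -0.198973
u(1.16) ≈ -0.1990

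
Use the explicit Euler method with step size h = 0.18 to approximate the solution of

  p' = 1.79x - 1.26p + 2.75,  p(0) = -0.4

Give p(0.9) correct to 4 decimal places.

Euler: p_{n+1} = p_n + h·f(x_n, p_n).
x=0.000000, p=-0.400000: f=3.254000 → p ← -0.400000 + 0.18·3.254000 = 0.185720
x=0.180000, p=0.185720: f=2.838193 → p ← 0.185720 + 0.18·2.838193 = 0.696595
x=0.360000, p=0.696595: f=2.516691 → p ← 0.696595 + 0.18·2.516691 = 1.149599
x=0.540000, p=1.149599: f=2.268105 → p ← 1.149599 + 0.18·2.268105 = 1.557858
x=0.720000, p=1.557858: f=2.075899 → p ← 1.557858 + 0.18·2.075899 = 1.931520
p(0.9) ≈ 1.9315

1.9315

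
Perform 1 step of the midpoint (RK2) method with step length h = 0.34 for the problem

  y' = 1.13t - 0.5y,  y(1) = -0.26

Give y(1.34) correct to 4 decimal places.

0.1973

Midpoint: k1 = f(t_n, y_n); k2 = f(t_n + h/2, y_n + (h/2)·k1); y_{n+1} = y_n + h·k2.
t=1.000000, y=-0.260000:
  k1 = f(1.000000, -0.260000) = 1.260000
  k2 = f(1.170000, -0.045800) = 1.345000
  y ← -0.260000 + 0.34·1.345000 = 0.197300
y(1.34) ≈ 0.1973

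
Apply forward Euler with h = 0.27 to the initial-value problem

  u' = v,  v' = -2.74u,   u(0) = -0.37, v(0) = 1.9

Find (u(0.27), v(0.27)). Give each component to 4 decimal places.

0.1430, 2.1737

Euler on (u,v): u_{n+1} = u_n + h·u', v_{n+1} = v_n + h·v'.
0.000000: (-0.370000, 1.900000); f=(1.900000, 1.013800) → (0.143000, 2.173726)
(u(0.27), v(0.27)) ≈ (0.1430, 2.1737)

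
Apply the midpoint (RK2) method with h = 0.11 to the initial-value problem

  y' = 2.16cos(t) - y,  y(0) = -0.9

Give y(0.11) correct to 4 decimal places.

Midpoint: k1 = f(t_n, y_n); k2 = f(t_n + h/2, y_n + (h/2)·k1); y_{n+1} = y_n + h·k2.
t=0.000000, y=-0.900000:
  k1 = f(0.000000, -0.900000) = 3.060000
  k2 = f(0.055000, -0.731700) = 2.888434
  y ← -0.900000 + 0.11·2.888434 = -0.582272
y(0.11) ≈ -0.5823

-0.5823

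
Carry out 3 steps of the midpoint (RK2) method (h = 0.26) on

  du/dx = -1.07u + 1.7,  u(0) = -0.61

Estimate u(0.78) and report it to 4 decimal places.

Midpoint: k1 = f(x_n, u_n); k2 = f(x_n + h/2, u_n + (h/2)·k1); u_{n+1} = u_n + h·k2.
x=0.000000, u=-0.610000:
  k1 = f(0.000000, -0.610000) = 2.352700
  k2 = f(0.130000, -0.304149) = 2.025439
  u ← -0.610000 + 0.26·2.025439 = -0.083386
x=0.260000, u=-0.083386:
  k1 = f(0.260000, -0.083386) = 1.789223
  k2 = f(0.390000, 0.149213) = 1.540342
  u ← -0.083386 + 0.26·1.540342 = 0.317103
x=0.520000, u=0.317103:
  k1 = f(0.520000, 0.317103) = 1.360700
  k2 = f(0.650000, 0.493994) = 1.171426
  u ← 0.317103 + 0.26·1.171426 = 0.621674
u(0.78) ≈ 0.6217

0.6217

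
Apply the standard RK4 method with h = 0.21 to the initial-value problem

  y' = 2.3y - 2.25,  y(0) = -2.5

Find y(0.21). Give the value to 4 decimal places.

RK4: k1 = f(x_n, y_n); k2 = f(x_n + h/2, y_n + (h/2)·k1); k3 = f(x_n + h/2, y_n + (h/2)·k2); k4 = f(x_n + h, y_n + h·k3); y_{n+1} = y_n + (h/6)·(k1 + 2k2 + 2k3 + k4).
x=0.000000, y=-2.500000:
  k1 = f(0.000000, -2.500000) = -8.000000
  k2 = f(0.105000, -3.340000) = -9.932000
  k3 = f(0.105000, -3.542860) = -10.398578
  k4 = f(0.210000, -4.683701) = -13.022513
  y ← -2.500000 + (0.21/6)·(k1 + 2k2 + 2k3 + k4) = -4.658928
y(0.21) ≈ -4.6589

-4.6589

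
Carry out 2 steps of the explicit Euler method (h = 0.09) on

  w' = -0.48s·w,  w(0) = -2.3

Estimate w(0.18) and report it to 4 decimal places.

Euler: w_{n+1} = w_n + h·f(s_n, w_n).
s=0.000000, w=-2.300000: f=0.000000 → w ← -2.300000 + 0.09·0.000000 = -2.300000
s=0.090000, w=-2.300000: f=0.099360 → w ← -2.300000 + 0.09·0.099360 = -2.291058
w(0.18) ≈ -2.2911

-2.2911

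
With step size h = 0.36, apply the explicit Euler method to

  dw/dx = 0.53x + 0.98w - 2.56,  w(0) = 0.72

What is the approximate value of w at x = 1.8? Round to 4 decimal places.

-4.9860

Euler: w_{n+1} = w_n + h·f(x_n, w_n).
x=0.000000, w=0.720000: f=-1.854400 → w ← 0.720000 + 0.36·(-1.854400) = 0.052416
x=0.360000, w=0.052416: f=-2.317832 → w ← 0.052416 + 0.36·(-2.317832) = -0.782004
x=0.720000, w=-0.782004: f=-2.944764 → w ← -0.782004 + 0.36·(-2.944764) = -1.842119
x=1.080000, w=-1.842119: f=-3.792876 → w ← -1.842119 + 0.36·(-3.792876) = -3.207554
x=1.440000, w=-3.207554: f=-4.940203 → w ← -3.207554 + 0.36·(-4.940203) = -4.986027
w(1.8) ≈ -4.9860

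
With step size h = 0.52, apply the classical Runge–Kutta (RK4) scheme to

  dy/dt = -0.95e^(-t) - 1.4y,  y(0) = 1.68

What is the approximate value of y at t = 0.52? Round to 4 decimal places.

0.5502

RK4: k1 = f(t_n, y_n); k2 = f(t_n + h/2, y_n + (h/2)·k1); k3 = f(t_n + h/2, y_n + (h/2)·k2); k4 = f(t_n + h, y_n + h·k3); y_{n+1} = y_n + (h/6)·(k1 + 2k2 + 2k3 + k4).
t=0.000000, y=1.680000:
  k1 = f(0.000000, 1.680000) = -3.302000
  k2 = f(0.260000, 0.821480) = -1.882571
  k3 = f(0.260000, 1.190532) = -2.399243
  k4 = f(0.520000, 0.432394) = -1.170145
  y ← 1.680000 + (0.52/6)·(k1 + 2k2 + 2k3 + k4) = 0.550233
y(0.52) ≈ 0.5502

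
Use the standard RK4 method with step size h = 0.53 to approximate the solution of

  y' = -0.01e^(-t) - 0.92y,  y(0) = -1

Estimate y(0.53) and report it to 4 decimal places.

-0.6175

RK4: k1 = f(t_n, y_n); k2 = f(t_n + h/2, y_n + (h/2)·k1); k3 = f(t_n + h/2, y_n + (h/2)·k2); k4 = f(t_n + h, y_n + h·k3); y_{n+1} = y_n + (h/6)·(k1 + 2k2 + 2k3 + k4).
t=0.000000, y=-1.000000:
  k1 = f(0.000000, -1.000000) = 0.910000
  k2 = f(0.265000, -0.758850) = 0.690470
  k3 = f(0.265000, -0.817025) = 0.743991
  k4 = f(0.530000, -0.605685) = 0.551344
  y ← -1.000000 + (0.53/6)·(k1 + 2k2 + 2k3 + k4) = -0.617493
y(0.53) ≈ -0.6175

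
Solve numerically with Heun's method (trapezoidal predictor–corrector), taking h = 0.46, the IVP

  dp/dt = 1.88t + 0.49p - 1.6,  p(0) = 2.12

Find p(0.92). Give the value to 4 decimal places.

Heun: k1 = f(t_n, p_n); k2 = f(t_n + h, p_n + h·k1); p_{n+1} = p_n + (h/2)·(k1 + k2).
t=0.000000, p=2.120000:
  k1 = f(0.000000, 2.120000) = -0.561200
  k2 = f(0.460000, 1.861848) = 0.177106
  p ← 2.120000 + (0.46/2)·(-0.561200 + 0.177106) = 2.031658
t=0.460000, p=2.031658:
  k1 = f(0.460000, 2.031658) = 0.260313
  k2 = f(0.920000, 2.151402) = 1.183787
  p ← 2.031658 + (0.46/2)·(0.260313 + 1.183787) = 2.363801
p(0.92) ≈ 2.3638

2.3638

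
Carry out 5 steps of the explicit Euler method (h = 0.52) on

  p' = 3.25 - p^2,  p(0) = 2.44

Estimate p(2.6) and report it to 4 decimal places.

Euler: p_{n+1} = p_n + h·f(x_n, p_n).
x=0.000000, p=2.440000: f=-2.703600 → p ← 2.440000 + 0.52·(-2.703600) = 1.034128
x=0.520000, p=1.034128: f=2.180579 → p ← 1.034128 + 0.52·2.180579 = 2.168029
x=1.040000, p=2.168029: f=-1.450351 → p ← 2.168029 + 0.52·(-1.450351) = 1.413847
x=1.560000, p=1.413847: f=1.251037 → p ← 1.413847 + 0.52·1.251037 = 2.064386
x=2.080000, p=2.064386: f=-1.011690 → p ← 2.064386 + 0.52·(-1.011690) = 1.538307
p(2.6) ≈ 1.5383

1.5383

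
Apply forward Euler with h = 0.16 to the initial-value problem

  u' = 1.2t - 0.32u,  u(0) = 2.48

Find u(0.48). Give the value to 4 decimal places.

2.2088

Euler: u_{n+1} = u_n + h·f(t_n, u_n).
t=0.000000, u=2.480000: f=-0.793600 → u ← 2.480000 + 0.16·(-0.793600) = 2.353024
t=0.160000, u=2.353024: f=-0.560968 → u ← 2.353024 + 0.16·(-0.560968) = 2.263269
t=0.320000, u=2.263269: f=-0.340246 → u ← 2.263269 + 0.16·(-0.340246) = 2.208830
u(0.48) ≈ 2.2088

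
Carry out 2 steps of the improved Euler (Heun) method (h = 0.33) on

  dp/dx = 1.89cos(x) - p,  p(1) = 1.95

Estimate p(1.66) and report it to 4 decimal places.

1.1811

Heun: k1 = f(x_n, p_n); k2 = f(x_n + h, p_n + h·k1); p_{n+1} = p_n + (h/2)·(k1 + k2).
x=1.000000, p=1.950000:
  k1 = f(1.000000, 1.950000) = -0.928829
  k2 = f(1.330000, 1.643487) = -1.192767
  p ← 1.950000 + (0.33/2)·(-0.928829 + (-1.192767)) = 1.599937
x=1.330000, p=1.599937:
  k1 = f(1.330000, 1.599937) = -1.149217
  k2 = f(1.660000, 1.220695) = -1.389067
  p ← 1.599937 + (0.33/2)·(-1.149217 + (-1.389067)) = 1.181120
p(1.66) ≈ 1.1811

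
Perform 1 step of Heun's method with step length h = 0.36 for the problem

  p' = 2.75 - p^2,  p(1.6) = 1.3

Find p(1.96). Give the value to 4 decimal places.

Heun: k1 = f(t_n, p_n); k2 = f(t_n + h, p_n + h·k1); p_{n+1} = p_n + (h/2)·(k1 + k2).
t=1.600000, p=1.300000:
  k1 = f(1.600000, 1.300000) = 1.060000
  k2 = f(1.960000, 1.681600) = -0.077779
  p ← 1.300000 + (0.36/2)·(1.060000 + (-0.077779)) = 1.476800
p(1.96) ≈ 1.4768

1.4768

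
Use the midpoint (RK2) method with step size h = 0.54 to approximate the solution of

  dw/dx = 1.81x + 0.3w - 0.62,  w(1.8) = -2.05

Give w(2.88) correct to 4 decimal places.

1.6632

Midpoint: k1 = f(x_n, w_n); k2 = f(x_n + h/2, w_n + (h/2)·k1); w_{n+1} = w_n + h·k2.
x=1.800000, w=-2.050000:
  k1 = f(1.800000, -2.050000) = 2.023000
  k2 = f(2.070000, -1.503790) = 2.675563
  w ← -2.050000 + 0.54·2.675563 = -0.605196
x=2.340000, w=-0.605196:
  k1 = f(2.340000, -0.605196) = 3.433841
  k2 = f(2.610000, 0.321941) = 4.200682
  w ← -0.605196 + 0.54·4.200682 = 1.663172
w(2.88) ≈ 1.6632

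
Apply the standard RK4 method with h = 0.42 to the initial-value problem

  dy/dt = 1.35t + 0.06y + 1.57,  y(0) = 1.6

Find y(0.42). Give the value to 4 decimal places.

2.4287

RK4: k1 = f(t_n, y_n); k2 = f(t_n + h/2, y_n + (h/2)·k1); k3 = f(t_n + h/2, y_n + (h/2)·k2); k4 = f(t_n + h, y_n + h·k3); y_{n+1} = y_n + (h/6)·(k1 + 2k2 + 2k3 + k4).
t=0.000000, y=1.600000:
  k1 = f(0.000000, 1.600000) = 1.666000
  k2 = f(0.210000, 1.949860) = 1.970492
  k3 = f(0.210000, 2.013803) = 1.974328
  k4 = f(0.420000, 2.429218) = 2.282753
  y ← 1.600000 + (0.42/6)·(k1 + 2k2 + 2k3 + k4) = 2.428687
y(0.42) ≈ 2.4287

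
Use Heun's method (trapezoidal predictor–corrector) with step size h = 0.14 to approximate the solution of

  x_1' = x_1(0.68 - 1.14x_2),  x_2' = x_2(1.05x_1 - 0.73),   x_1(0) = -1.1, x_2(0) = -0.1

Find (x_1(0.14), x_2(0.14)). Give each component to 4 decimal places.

Heun on (x_1,x_2): k1 = f(s_n, state_n); k2 = f(s_n + h, state_n + h·k1); state_{n+1} = state_n + (h/2)·(k1 + k2).
0.000000: (-1.100000, -0.100000)
  k1 = (-0.873400, 0.188500)
  predictor → (-1.222276, -0.073610)
  k2 = (-0.933715, 0.148206)
  → (-1.226498, -0.076431)
(x_1(0.14), x_2(0.14)) ≈ (-1.2265, -0.0764)

-1.2265, -0.0764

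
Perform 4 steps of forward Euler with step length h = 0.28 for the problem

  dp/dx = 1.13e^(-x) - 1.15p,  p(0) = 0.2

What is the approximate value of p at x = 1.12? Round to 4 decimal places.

0.5099

Euler: p_{n+1} = p_n + h·f(x_n, p_n).
x=0.000000, p=0.200000: f=0.900000 → p ← 0.200000 + 0.28·0.900000 = 0.452000
x=0.280000, p=0.452000: f=0.334236 → p ← 0.452000 + 0.28·0.334236 = 0.545586
x=0.560000, p=0.545586: f=0.018042 → p ← 0.545586 + 0.28·0.018042 = 0.550638
x=0.840000, p=0.550638: f=-0.145401 → p ← 0.550638 + 0.28·(-0.145401) = 0.509926
p(1.12) ≈ 0.5099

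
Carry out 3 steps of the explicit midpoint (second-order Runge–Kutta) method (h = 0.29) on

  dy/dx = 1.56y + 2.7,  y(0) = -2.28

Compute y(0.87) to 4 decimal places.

Midpoint: k1 = f(x_n, y_n); k2 = f(x_n + h/2, y_n + (h/2)·k1); y_{n+1} = y_n + h·k2.
x=0.000000, y=-2.280000:
  k1 = f(0.000000, -2.280000) = -0.856800
  k2 = f(0.145000, -2.404236) = -1.050608
  y ← -2.280000 + 0.29·(-1.050608) = -2.584676
x=0.290000, y=-2.584676:
  k1 = f(0.290000, -2.584676) = -1.332095
  k2 = f(0.435000, -2.777830) = -1.633415
  y ← -2.584676 + 0.29·(-1.633415) = -3.058367
x=0.580000, y=-3.058367:
  k1 = f(0.580000, -3.058367) = -2.071052
  k2 = f(0.725000, -3.358669) = -2.539524
  y ← -3.058367 + 0.29·(-2.539524) = -3.794829
y(0.87) ≈ -3.7948

-3.7948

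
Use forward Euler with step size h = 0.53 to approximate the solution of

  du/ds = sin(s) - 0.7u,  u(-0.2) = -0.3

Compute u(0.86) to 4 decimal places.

Euler: u_{n+1} = u_n + h·f(s_n, u_n).
s=-0.200000, u=-0.300000: f=0.011331 → u ← -0.300000 + 0.53·0.011331 = -0.293995
s=0.330000, u=-0.293995: f=0.529839 → u ← -0.293995 + 0.53·0.529839 = -0.013180
u(0.86) ≈ -0.0132

-0.0132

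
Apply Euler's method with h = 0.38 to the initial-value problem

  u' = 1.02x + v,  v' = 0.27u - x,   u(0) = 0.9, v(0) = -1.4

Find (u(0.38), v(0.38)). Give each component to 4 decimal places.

Euler on (u,v): u_{n+1} = u_n + h·u', v_{n+1} = v_n + h·v'.
0.000000: (0.900000, -1.400000); f=(-1.400000, 0.243000) → (0.368000, -1.307660)
(u(0.38), v(0.38)) ≈ (0.3680, -1.3077)

0.3680, -1.3077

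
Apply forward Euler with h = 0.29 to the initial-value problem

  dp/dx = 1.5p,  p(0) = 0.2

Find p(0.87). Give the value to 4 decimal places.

Euler: p_{n+1} = p_n + h·f(x_n, p_n).
x=0.000000, p=0.200000: f=0.300000 → p ← 0.200000 + 0.29·0.300000 = 0.287000
x=0.290000, p=0.287000: f=0.430500 → p ← 0.287000 + 0.29·0.430500 = 0.411845
x=0.580000, p=0.411845: f=0.617768 → p ← 0.411845 + 0.29·0.617768 = 0.590998
p(0.87) ≈ 0.5910

0.5910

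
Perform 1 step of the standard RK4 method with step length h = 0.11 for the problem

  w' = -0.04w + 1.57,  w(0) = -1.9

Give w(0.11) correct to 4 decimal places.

-1.7193

RK4: k1 = f(x_n, w_n); k2 = f(x_n + h/2, w_n + (h/2)·k1); k3 = f(x_n + h/2, w_n + (h/2)·k2); k4 = f(x_n + h, w_n + h·k3); w_{n+1} = w_n + (h/6)·(k1 + 2k2 + 2k3 + k4).
x=0.000000, w=-1.900000:
  k1 = f(0.000000, -1.900000) = 1.646000
  k2 = f(0.055000, -1.809470) = 1.642379
  k3 = f(0.055000, -1.809669) = 1.642387
  k4 = f(0.110000, -1.719337) = 1.638773
  w ← -1.900000 + (0.11/6)·(k1 + 2k2 + 2k3 + k4) = -1.719338
w(0.11) ≈ -1.7193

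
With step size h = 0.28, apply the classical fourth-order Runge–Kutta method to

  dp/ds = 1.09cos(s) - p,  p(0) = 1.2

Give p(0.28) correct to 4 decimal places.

RK4: k1 = f(s_n, p_n); k2 = f(s_n + h/2, p_n + (h/2)·k1); k3 = f(s_n + h/2, p_n + (h/2)·k2); k4 = f(s_n + h, p_n + h·k3); p_{n+1} = p_n + (h/6)·(k1 + 2k2 + 2k3 + k4).
s=0.000000, p=1.200000:
  k1 = f(0.000000, 1.200000) = -0.110000
  k2 = f(0.140000, 1.184600) = -0.105265
  k3 = f(0.140000, 1.185263) = -0.105928
  k4 = f(0.280000, 1.170340) = -0.122790
  p ← 1.200000 + (0.28/6)·(k1 + 2k2 + 2k3 + k4) = 1.169425
p(0.28) ≈ 1.1694

1.1694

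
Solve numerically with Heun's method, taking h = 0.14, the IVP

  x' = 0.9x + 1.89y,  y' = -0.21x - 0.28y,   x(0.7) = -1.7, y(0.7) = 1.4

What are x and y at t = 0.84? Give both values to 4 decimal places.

Heun on (x,y): k1 = f(t_n, state_n); k2 = f(t_n + h, state_n + h·k1); state_{n+1} = state_n + (h/2)·(k1 + k2).
0.700000: (-1.700000, 1.400000)
  k1 = (1.116000, -0.035000)
  predictor → (-1.543760, 1.395100)
  k2 = (1.247355, -0.066438)
  → (-1.534565, 1.392899)
(x(0.84), y(0.84)) ≈ (-1.5346, 1.3929)

-1.5346, 1.3929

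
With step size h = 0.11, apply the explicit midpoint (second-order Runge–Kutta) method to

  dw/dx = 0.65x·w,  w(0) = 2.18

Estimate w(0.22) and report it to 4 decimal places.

2.2145

Midpoint: k1 = f(x_n, w_n); k2 = f(x_n + h/2, w_n + (h/2)·k1); w_{n+1} = w_n + h·k2.
x=0.000000, w=2.180000:
  k1 = f(0.000000, 2.180000) = 0.000000
  k2 = f(0.055000, 2.180000) = 0.077935
  w ← 2.180000 + 0.11·0.077935 = 2.188573
x=0.110000, w=2.188573:
  k1 = f(0.110000, 2.188573) = 0.156483
  k2 = f(0.165000, 2.197179) = 0.235647
  w ← 2.188573 + 0.11·0.235647 = 2.214494
w(0.22) ≈ 2.2145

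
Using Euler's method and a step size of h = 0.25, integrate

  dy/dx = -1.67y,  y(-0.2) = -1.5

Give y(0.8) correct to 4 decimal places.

Euler: y_{n+1} = y_n + h·f(x_n, y_n).
x=-0.200000, y=-1.500000: f=2.505000 → y ← -1.500000 + 0.25·2.505000 = -0.873750
x=0.050000, y=-0.873750: f=1.459162 → y ← -0.873750 + 0.25·1.459162 = -0.508959
x=0.300000, y=-0.508959: f=0.849962 → y ← -0.508959 + 0.25·0.849962 = -0.296469
x=0.550000, y=-0.296469: f=0.495103 → y ← -0.296469 + 0.25·0.495103 = -0.172693
y(0.8) ≈ -0.1727

-0.1727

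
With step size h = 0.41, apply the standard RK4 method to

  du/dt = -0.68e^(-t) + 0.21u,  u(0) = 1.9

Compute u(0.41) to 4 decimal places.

RK4: k1 = f(t_n, u_n); k2 = f(t_n + h/2, u_n + (h/2)·k1); k3 = f(t_n + h/2, u_n + (h/2)·k2); k4 = f(t_n + h, u_n + h·k3); u_{n+1} = u_n + (h/6)·(k1 + 2k2 + 2k3 + k4).
t=0.000000, u=1.900000:
  k1 = f(0.000000, 1.900000) = -0.281000
  k2 = f(0.205000, 1.842395) = -0.167057
  k3 = f(0.205000, 1.865753) = -0.162152
  k4 = f(0.410000, 1.833518) = -0.066243
  u ← 1.900000 + (0.41/6)·(k1 + 2k2 + 2k3 + k4) = 1.831280
u(0.41) ≈ 1.8313

1.8313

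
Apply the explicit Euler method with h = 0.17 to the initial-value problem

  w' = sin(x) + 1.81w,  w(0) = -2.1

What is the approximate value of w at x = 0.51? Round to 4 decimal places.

Euler: w_{n+1} = w_n + h·f(x_n, w_n).
x=0.000000, w=-2.100000: f=-3.801000 → w ← -2.100000 + 0.17·(-3.801000) = -2.746170
x=0.170000, w=-2.746170: f=-4.801385 → w ← -2.746170 + 0.17·(-4.801385) = -3.562406
x=0.340000, w=-3.562406: f=-6.114467 → w ← -3.562406 + 0.17·(-6.114467) = -4.601865
w(0.51) ≈ -4.6019

-4.6019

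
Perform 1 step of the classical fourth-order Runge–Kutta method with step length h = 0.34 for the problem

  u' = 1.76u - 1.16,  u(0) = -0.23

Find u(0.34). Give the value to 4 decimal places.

-0.9577

RK4: k1 = f(x_n, u_n); k2 = f(x_n + h/2, u_n + (h/2)·k1); k3 = f(x_n + h/2, u_n + (h/2)·k2); k4 = f(x_n + h, u_n + h·k3); u_{n+1} = u_n + (h/6)·(k1 + 2k2 + 2k3 + k4).
x=0.000000, u=-0.230000:
  k1 = f(0.000000, -0.230000) = -1.564800
  k2 = f(0.170000, -0.496016) = -2.032988
  k3 = f(0.170000, -0.575608) = -2.173070
  k4 = f(0.340000, -0.968844) = -2.865165
  u ← -0.230000 + (0.34/6)·(k1 + 2k2 + 2k3 + k4) = -0.957718
u(0.34) ≈ -0.9577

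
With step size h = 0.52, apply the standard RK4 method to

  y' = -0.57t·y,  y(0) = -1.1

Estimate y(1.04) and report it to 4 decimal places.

-0.8082

RK4: k1 = f(t_n, y_n); k2 = f(t_n + h/2, y_n + (h/2)·k1); k3 = f(t_n + h/2, y_n + (h/2)·k2); k4 = f(t_n + h, y_n + h·k3); y_{n+1} = y_n + (h/6)·(k1 + 2k2 + 2k3 + k4).
t=0.000000, y=-1.100000:
  k1 = f(0.000000, -1.100000) = 0.000000
  k2 = f(0.260000, -1.100000) = 0.163020
  k3 = f(0.260000, -1.057615) = 0.156739
  k4 = f(0.520000, -1.018496) = 0.301882
  y ← -1.100000 + (0.52/6)·(k1 + 2k2 + 2k3 + k4) = -1.018412
t=0.520000, y=-1.018412:
  k1 = f(0.520000, -1.018412) = 0.301857
  k2 = f(0.780000, -0.939929) = 0.417893
  k3 = f(0.780000, -0.909760) = 0.404479
  k4 = f(1.040000, -0.808083) = 0.479032
  y ← -1.018412 + (0.52/6)·(k1 + 2k2 + 2k3 + k4) = -0.808191
y(1.04) ≈ -0.8082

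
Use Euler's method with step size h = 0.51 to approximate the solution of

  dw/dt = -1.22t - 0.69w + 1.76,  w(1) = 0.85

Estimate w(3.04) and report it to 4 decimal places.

Euler: w_{n+1} = w_n + h·f(t_n, w_n).
t=1.000000, w=0.850000: f=-0.046500 → w ← 0.850000 + 0.51·(-0.046500) = 0.826285
t=1.510000, w=0.826285: f=-0.652337 → w ← 0.826285 + 0.51·(-0.652337) = 0.493593
t=2.020000, w=0.493593: f=-1.044979 → w ← 0.493593 + 0.51·(-1.044979) = -0.039346
t=2.530000, w=-0.039346: f=-1.299451 → w ← -0.039346 + 0.51·(-1.299451) = -0.702066
w(3.04) ≈ -0.7021

-0.7021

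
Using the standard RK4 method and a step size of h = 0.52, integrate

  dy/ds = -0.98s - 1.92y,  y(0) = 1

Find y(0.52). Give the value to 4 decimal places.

0.2761

RK4: k1 = f(s_n, y_n); k2 = f(s_n + h/2, y_n + (h/2)·k1); k3 = f(s_n + h/2, y_n + (h/2)·k2); k4 = f(s_n + h, y_n + h·k3); y_{n+1} = y_n + (h/6)·(k1 + 2k2 + 2k3 + k4).
s=0.000000, y=1.000000:
  k1 = f(0.000000, 1.000000) = -1.920000
  k2 = f(0.260000, 0.500800) = -1.216336
  k3 = f(0.260000, 0.683753) = -1.567605
  k4 = f(0.520000, 0.184845) = -0.864503
  y ← 1.000000 + (0.52/6)·(k1 + 2k2 + 2k3 + k4) = 0.276127
y(0.52) ≈ 0.2761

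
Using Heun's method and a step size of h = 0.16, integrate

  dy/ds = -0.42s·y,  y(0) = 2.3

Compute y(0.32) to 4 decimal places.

2.2510

Heun: k1 = f(s_n, y_n); k2 = f(s_n + h, y_n + h·k1); y_{n+1} = y_n + (h/2)·(k1 + k2).
s=0.000000, y=2.300000:
  k1 = f(0.000000, 2.300000) = 0.000000
  k2 = f(0.160000, 2.300000) = -0.154560
  y ← 2.300000 + (0.16/2)·(0.000000 + (-0.154560)) = 2.287635
s=0.160000, y=2.287635:
  k1 = f(0.160000, 2.287635) = -0.153729
  k2 = f(0.320000, 2.263039) = -0.304152
  y ← 2.287635 + (0.16/2)·(-0.153729 + (-0.304152)) = 2.251005
y(0.32) ≈ 2.2510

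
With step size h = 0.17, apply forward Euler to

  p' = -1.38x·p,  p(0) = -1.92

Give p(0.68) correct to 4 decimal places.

-1.4934

Euler: p_{n+1} = p_n + h·f(x_n, p_n).
x=0.000000, p=-1.920000: f=0.000000 → p ← -1.920000 + 0.17·0.000000 = -1.920000
x=0.170000, p=-1.920000: f=0.450432 → p ← -1.920000 + 0.17·0.450432 = -1.843427
x=0.340000, p=-1.843427: f=0.864936 → p ← -1.843427 + 0.17·0.864936 = -1.696387
x=0.510000, p=-1.696387: f=1.193918 → p ← -1.696387 + 0.17·1.193918 = -1.493422
p(0.68) ≈ -1.4934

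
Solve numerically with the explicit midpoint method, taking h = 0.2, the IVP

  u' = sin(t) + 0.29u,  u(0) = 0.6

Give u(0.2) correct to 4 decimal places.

Midpoint: k1 = f(t_n, u_n); k2 = f(t_n + h/2, u_n + (h/2)·k1); u_{n+1} = u_n + h·k2.
t=0.000000, u=0.600000:
  k1 = f(0.000000, 0.600000) = 0.174000
  k2 = f(0.100000, 0.617400) = 0.278879
  u ← 0.600000 + 0.2·0.278879 = 0.655776
u(0.2) ≈ 0.6558

0.6558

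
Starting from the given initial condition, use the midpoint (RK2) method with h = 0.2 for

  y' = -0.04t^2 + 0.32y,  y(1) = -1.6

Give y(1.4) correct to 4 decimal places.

-1.8428

Midpoint: k1 = f(t_n, y_n); k2 = f(t_n + h/2, y_n + (h/2)·k1); y_{n+1} = y_n + h·k2.
t=1.000000, y=-1.600000:
  k1 = f(1.000000, -1.600000) = -0.552000
  k2 = f(1.100000, -1.655200) = -0.578064
  y ← -1.600000 + 0.2·(-0.578064) = -1.715613
t=1.200000, y=-1.715613:
  k1 = f(1.200000, -1.715613) = -0.606596
  k2 = f(1.300000, -1.776272) = -0.636007
  y ← -1.715613 + 0.2·(-0.636007) = -1.842814
y(1.4) ≈ -1.8428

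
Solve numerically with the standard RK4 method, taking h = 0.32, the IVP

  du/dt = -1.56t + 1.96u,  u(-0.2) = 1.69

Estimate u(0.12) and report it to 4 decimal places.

RK4: k1 = f(t_n, u_n); k2 = f(t_n + h/2, u_n + (h/2)·k1); k3 = f(t_n + h/2, u_n + (h/2)·k2); k4 = f(t_n + h, u_n + h·k3); u_{n+1} = u_n + (h/6)·(k1 + 2k2 + 2k3 + k4).
t=-0.200000, u=1.690000:
  k1 = f(-0.200000, 1.690000) = 3.624400
  k2 = f(-0.040000, 2.269904) = 4.511412
  k3 = f(-0.040000, 2.411826) = 4.789579
  k4 = f(0.120000, 3.222665) = 6.129224
  u ← 1.690000 + (0.32/6)·(k1 + 2k2 + 2k3 + k4) = 3.202299
u(0.12) ≈ 3.2023

3.2023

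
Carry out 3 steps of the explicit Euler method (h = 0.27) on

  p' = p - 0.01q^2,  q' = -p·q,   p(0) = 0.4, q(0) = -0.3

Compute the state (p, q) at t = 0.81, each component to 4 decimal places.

Euler on (p,q): p_{n+1} = p_n + h·p', q_{n+1} = q_n + h·q'.
0.000000: (0.400000, -0.300000); f=(0.399100, 0.120000) → (0.507757, -0.267600)
0.270000: (0.507757, -0.267600); f=(0.507041, 0.135876) → (0.644658, -0.230914)
0.540000: (0.644658, -0.230914); f=(0.644125, 0.148860) → (0.818572, -0.190721)
(p(0.81), q(0.81)) ≈ (0.8186, -0.1907)

0.8186, -0.1907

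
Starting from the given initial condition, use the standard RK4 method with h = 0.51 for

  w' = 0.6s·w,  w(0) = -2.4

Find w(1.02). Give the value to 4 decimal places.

-3.2791

RK4: k1 = f(s_n, w_n); k2 = f(s_n + h/2, w_n + (h/2)·k1); k3 = f(s_n + h/2, w_n + (h/2)·k2); k4 = f(s_n + h, w_n + h·k3); w_{n+1} = w_n + (h/6)·(k1 + 2k2 + 2k3 + k4).
s=0.000000, w=-2.400000:
  k1 = f(0.000000, -2.400000) = 0.000000
  k2 = f(0.255000, -2.400000) = -0.367200
  k3 = f(0.255000, -2.493636) = -0.381526
  k4 = f(0.510000, -2.594578) = -0.793941
  w ← -2.400000 + (0.51/6)·(k1 + 2k2 + 2k3 + k4) = -2.594768
s=0.510000, w=-2.594768:
  k1 = f(0.510000, -2.594768) = -0.793999
  k2 = f(0.765000, -2.797238) = -1.283932
  k3 = f(0.765000, -2.922171) = -1.341277
  k4 = f(1.020000, -3.278820) = -2.006638
  w ← -2.594768 + (0.51/6)·(k1 + 2k2 + 2k3 + k4) = -3.279108
w(1.02) ≈ -3.2791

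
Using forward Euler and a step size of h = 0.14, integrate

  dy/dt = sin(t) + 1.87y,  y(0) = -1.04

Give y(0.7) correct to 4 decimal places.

-3.0792

Euler: y_{n+1} = y_n + h·f(t_n, y_n).
t=0.000000, y=-1.040000: f=-1.944800 → y ← -1.040000 + 0.14·(-1.944800) = -1.312272
t=0.140000, y=-1.312272: f=-2.314406 → y ← -1.312272 + 0.14·(-2.314406) = -1.636289
t=0.280000, y=-1.636289: f=-2.783504 → y ← -1.636289 + 0.14·(-2.783504) = -2.025979
t=0.420000, y=-2.025979: f=-3.380821 → y ← -2.025979 + 0.14·(-3.380821) = -2.499294
t=0.560000, y=-2.499294: f=-4.142494 → y ← -2.499294 + 0.14·(-4.142494) = -3.079244
y(0.7) ≈ -3.0792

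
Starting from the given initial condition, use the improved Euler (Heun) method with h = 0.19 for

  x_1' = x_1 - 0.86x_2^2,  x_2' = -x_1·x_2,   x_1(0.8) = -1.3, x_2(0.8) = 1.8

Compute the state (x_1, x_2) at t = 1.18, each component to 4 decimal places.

Heun on (x_1,x_2): k1 = f(t_n, state_n); k2 = f(t_n + h, state_n + h·k1); state_{n+1} = state_n + (h/2)·(k1 + k2).
0.800000: (-1.300000, 1.800000)
  k1 = (-4.086400, 2.340000)
  predictor → (-2.076416, 2.244600)
  k2 = (-6.409293, 4.660723)
  → (-2.297091, 2.465069)
0.990000: (-2.297091, 2.465069)
  k1 = (-7.522936, 5.662487)
  predictor → (-3.726449, 3.540941)
  k2 = (-14.509356, 13.195135)
  → (-4.390159, 4.256543)
(x_1(1.18), x_2(1.18)) ≈ (-4.3902, 4.2565)

-4.3902, 4.2565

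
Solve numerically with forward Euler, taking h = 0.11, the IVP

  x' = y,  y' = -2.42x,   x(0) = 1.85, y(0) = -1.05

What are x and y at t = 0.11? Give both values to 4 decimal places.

Euler on (x,y): x_{n+1} = x_n + h·x', y_{n+1} = y_n + h·y'.
0.000000: (1.850000, -1.050000); f=(-1.050000, -4.477000) → (1.734500, -1.542470)
(x(0.11), y(0.11)) ≈ (1.7345, -1.5425)

1.7345, -1.5425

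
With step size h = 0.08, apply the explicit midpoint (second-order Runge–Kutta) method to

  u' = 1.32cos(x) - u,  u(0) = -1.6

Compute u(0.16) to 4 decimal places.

-1.1695

Midpoint: k1 = f(x_n, u_n); k2 = f(x_n + h/2, u_n + (h/2)·k1); u_{n+1} = u_n + h·k2.
x=0.000000, u=-1.600000:
  k1 = f(0.000000, -1.600000) = 2.920000
  k2 = f(0.040000, -1.483200) = 2.802144
  u ← -1.600000 + 0.08·2.802144 = -1.375828
x=0.080000, u=-1.375828:
  k1 = f(0.080000, -1.375828) = 2.691607
  k2 = f(0.120000, -1.268164) = 2.578672
  u ← -1.375828 + 0.08·2.578672 = -1.169535
u(0.16) ≈ -1.1695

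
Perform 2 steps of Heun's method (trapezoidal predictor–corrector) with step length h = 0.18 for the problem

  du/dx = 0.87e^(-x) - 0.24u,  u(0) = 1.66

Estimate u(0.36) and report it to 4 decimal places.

Heun: k1 = f(x_n, u_n); k2 = f(x_n + h, u_n + h·k1); u_{n+1} = u_n + (h/2)·(k1 + k2).
x=0.000000, u=1.660000:
  k1 = f(0.000000, 1.660000) = 0.471600
  k2 = f(0.180000, 1.744888) = 0.307912
  u ← 1.660000 + (0.18/2)·(0.471600 + 0.307912) = 1.730156
x=0.180000, u=1.730156:
  k1 = f(0.180000, 1.730156) = 0.311448
  k2 = f(0.360000, 1.786217) = 0.178286
  u ← 1.730156 + (0.18/2)·(0.311448 + 0.178286) = 1.774232
u(0.36) ≈ 1.7742

1.7742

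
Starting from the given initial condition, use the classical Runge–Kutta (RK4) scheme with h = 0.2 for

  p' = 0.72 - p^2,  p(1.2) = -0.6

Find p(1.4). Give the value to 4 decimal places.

-0.5191

RK4: k1 = f(x_n, p_n); k2 = f(x_n + h/2, p_n + (h/2)·k1); k3 = f(x_n + h/2, p_n + (h/2)·k2); k4 = f(x_n + h, p_n + h·k3); p_{n+1} = p_n + (h/6)·(k1 + 2k2 + 2k3 + k4).
x=1.200000, p=-0.600000:
  k1 = f(1.200000, -0.600000) = 0.360000
  k2 = f(1.300000, -0.564000) = 0.401904
  k3 = f(1.300000, -0.559810) = 0.406613
  k4 = f(1.400000, -0.518677) = 0.450974
  p ← -0.600000 + (0.2/6)·(k1 + 2k2 + 2k3 + k4) = -0.519066
p(1.4) ≈ -0.5191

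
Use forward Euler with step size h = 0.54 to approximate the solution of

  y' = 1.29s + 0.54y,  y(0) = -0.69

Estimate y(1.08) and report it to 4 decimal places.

-0.7749

Euler: y_{n+1} = y_n + h·f(s_n, y_n).
s=0.000000, y=-0.690000: f=-0.372600 → y ← -0.690000 + 0.54·(-0.372600) = -0.891204
s=0.540000, y=-0.891204: f=0.215350 → y ← -0.891204 + 0.54·0.215350 = -0.774915
y(1.08) ≈ -0.7749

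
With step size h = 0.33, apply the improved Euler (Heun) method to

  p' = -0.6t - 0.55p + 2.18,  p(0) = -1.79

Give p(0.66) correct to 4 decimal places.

Heun: k1 = f(t_n, p_n); k2 = f(t_n + h, p_n + h·k1); p_{n+1} = p_n + (h/2)·(k1 + k2).
t=0.000000, p=-1.790000:
  k1 = f(0.000000, -1.790000) = 3.164500
  k2 = f(0.330000, -0.745715) = 2.392143
  p ← -1.790000 + (0.33/2)·(3.164500 + 2.392143) = -0.873154
t=0.330000, p=-0.873154:
  k1 = f(0.330000, -0.873154) = 2.462235
  k2 = f(0.660000, -0.060616) = 1.817339
  p ← -0.873154 + (0.33/2)·(2.462235 + 1.817339) = -0.167024
p(0.66) ≈ -0.1670

-0.1670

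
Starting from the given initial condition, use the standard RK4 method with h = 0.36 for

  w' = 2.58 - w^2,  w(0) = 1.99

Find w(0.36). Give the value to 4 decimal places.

1.7251

RK4: k1 = f(t_n, w_n); k2 = f(t_n + h/2, w_n + (h/2)·k1); k3 = f(t_n + h/2, w_n + (h/2)·k2); k4 = f(t_n + h, w_n + h·k3); w_{n+1} = w_n + (h/6)·(k1 + 2k2 + 2k3 + k4).
t=0.000000, w=1.990000:
  k1 = f(0.000000, 1.990000) = -1.380100
  k2 = f(0.180000, 1.741582) = -0.453108
  k3 = f(0.180000, 1.908441) = -1.062145
  k4 = f(0.360000, 1.607628) = -0.004467
  w ← 1.990000 + (0.36/6)·(k1 + 2k2 + 2k3 + k4) = 1.725096
w(0.36) ≈ 1.7251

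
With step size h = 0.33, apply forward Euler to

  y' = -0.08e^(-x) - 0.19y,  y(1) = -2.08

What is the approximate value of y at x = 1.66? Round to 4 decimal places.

Euler: y_{n+1} = y_n + h·f(x_n, y_n).
x=1.000000, y=-2.080000: f=0.365770 → y ← -2.080000 + 0.33·0.365770 = -1.959296
x=1.330000, y=-1.959296: f=0.351108 → y ← -1.959296 + 0.33·0.351108 = -1.843430
y(1.66) ≈ -1.8434

-1.8434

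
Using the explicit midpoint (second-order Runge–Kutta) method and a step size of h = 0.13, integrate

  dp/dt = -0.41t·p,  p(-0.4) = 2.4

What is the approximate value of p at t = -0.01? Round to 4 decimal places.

Midpoint: k1 = f(t_n, p_n); k2 = f(t_n + h/2, p_n + (h/2)·k1); p_{n+1} = p_n + h·k2.
t=-0.400000, p=2.400000:
  k1 = f(-0.400000, 2.400000) = 0.393600
  k2 = f(-0.335000, 2.425584) = 0.333154
  p ← 2.400000 + 0.13·0.333154 = 2.443310
t=-0.270000, p=2.443310:
  k1 = f(-0.270000, 2.443310) = 0.270474
  k2 = f(-0.205000, 2.460891) = 0.206838
  p ← 2.443310 + 0.13·0.206838 = 2.470199
t=-0.140000, p=2.470199:
  k1 = f(-0.140000, 2.470199) = 0.141789
  k2 = f(-0.075000, 2.479415) = 0.076242
  p ← 2.470199 + 0.13·0.076242 = 2.480110
p(-0.01) ≈ 2.4801

2.4801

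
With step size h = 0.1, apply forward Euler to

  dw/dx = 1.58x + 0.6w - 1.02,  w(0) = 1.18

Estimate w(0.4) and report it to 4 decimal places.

1.1422

Euler: w_{n+1} = w_n + h·f(x_n, w_n).
x=0.000000, w=1.180000: f=-0.312000 → w ← 1.180000 + 0.1·(-0.312000) = 1.148800
x=0.100000, w=1.148800: f=-0.172720 → w ← 1.148800 + 0.1·(-0.172720) = 1.131528
x=0.200000, w=1.131528: f=-0.025083 → w ← 1.131528 + 0.1·(-0.025083) = 1.129020
x=0.300000, w=1.129020: f=0.131412 → w ← 1.129020 + 0.1·0.131412 = 1.142161
w(0.4) ≈ 1.1422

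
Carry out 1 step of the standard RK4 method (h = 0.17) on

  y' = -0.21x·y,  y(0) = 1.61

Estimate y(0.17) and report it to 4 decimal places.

RK4: k1 = f(x_n, y_n); k2 = f(x_n + h/2, y_n + (h/2)·k1); k3 = f(x_n + h/2, y_n + (h/2)·k2); k4 = f(x_n + h, y_n + h·k3); y_{n+1} = y_n + (h/6)·(k1 + 2k2 + 2k3 + k4).
x=0.000000, y=1.610000:
  k1 = f(0.000000, 1.610000) = 0.000000
  k2 = f(0.085000, 1.610000) = -0.028739
  k3 = f(0.085000, 1.607557) = -0.028695
  k4 = f(0.170000, 1.605122) = -0.057303
  y ← 1.610000 + (0.17/6)·(k1 + 2k2 + 2k3 + k4) = 1.605122
y(0.17) ≈ 1.6051

1.6051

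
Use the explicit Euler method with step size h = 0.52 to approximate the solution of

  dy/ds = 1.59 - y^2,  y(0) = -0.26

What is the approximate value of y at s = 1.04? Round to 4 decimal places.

1.2115

Euler: y_{n+1} = y_n + h·f(s_n, y_n).
s=0.000000, y=-0.260000: f=1.522400 → y ← -0.260000 + 0.52·1.522400 = 0.531648
s=0.520000, y=0.531648: f=1.307350 → y ← 0.531648 + 0.52·1.307350 = 1.211470
y(1.04) ≈ 1.2115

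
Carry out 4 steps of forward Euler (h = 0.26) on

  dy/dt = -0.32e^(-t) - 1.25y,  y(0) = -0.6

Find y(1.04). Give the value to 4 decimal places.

-0.2509

Euler: y_{n+1} = y_n + h·f(t_n, y_n).
t=0.000000, y=-0.600000: f=0.430000 → y ← -0.600000 + 0.26·0.430000 = -0.488200
t=0.260000, y=-0.488200: f=0.363513 → y ← -0.488200 + 0.26·0.363513 = -0.393686
t=0.520000, y=-0.393686: f=0.301862 → y ← -0.393686 + 0.26·0.301862 = -0.315202
t=0.780000, y=-0.315202: f=0.247313 → y ← -0.315202 + 0.26·0.247313 = -0.250901
y(1.04) ≈ -0.2509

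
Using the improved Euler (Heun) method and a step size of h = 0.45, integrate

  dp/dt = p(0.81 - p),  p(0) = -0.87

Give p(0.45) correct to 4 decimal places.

Heun: k1 = f(t_n, p_n); k2 = f(t_n + h, p_n + h·k1); p_{n+1} = p_n + (h/2)·(k1 + k2).
t=0.000000, p=-0.870000:
  k1 = f(0.000000, -0.870000) = -1.461600
  k2 = f(0.450000, -1.527720) = -3.571382
  p ← -0.870000 + (0.45/2)·(-1.461600 + (-3.571382)) = -2.002421
p(0.45) ≈ -2.0024

-2.0024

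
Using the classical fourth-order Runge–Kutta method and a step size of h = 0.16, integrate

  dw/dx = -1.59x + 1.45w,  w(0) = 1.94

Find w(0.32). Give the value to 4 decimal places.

2.9898

RK4: k1 = f(x_n, w_n); k2 = f(x_n + h/2, w_n + (h/2)·k1); k3 = f(x_n + h/2, w_n + (h/2)·k2); k4 = f(x_n + h, w_n + h·k3); w_{n+1} = w_n + (h/6)·(k1 + 2k2 + 2k3 + k4).
x=0.000000, w=1.940000:
  k1 = f(0.000000, 1.940000) = 2.813000
  k2 = f(0.080000, 2.165040) = 3.012108
  k3 = f(0.080000, 2.180969) = 3.035205
  k4 = f(0.160000, 2.425633) = 3.262767
  w ← 1.940000 + (0.16/6)·(k1 + 2k2 + 2k3 + k4) = 2.424544
x=0.160000, w=2.424544:
  k1 = f(0.160000, 2.424544) = 3.261189
  k2 = f(0.240000, 2.685439) = 3.512286
  k3 = f(0.240000, 2.705527) = 3.541414
  k4 = f(0.320000, 2.991170) = 3.828396
  w ← 2.424544 + (0.16/6)·(k1 + 2k2 + 2k3 + k4) = 2.989797
w(0.32) ≈ 2.9898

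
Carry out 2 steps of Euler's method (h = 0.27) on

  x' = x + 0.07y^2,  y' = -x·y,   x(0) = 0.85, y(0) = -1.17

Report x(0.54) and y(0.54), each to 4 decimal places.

1.4192, -0.6324

Euler on (x,y): x_{n+1} = x_n + h·x', y_{n+1} = y_n + h·y'.
0.000000: (0.850000, -1.170000); f=(0.945823, 0.994500) → (1.105372, -0.901485)
0.270000: (1.105372, -0.901485); f=(1.162259, 0.996476) → (1.419182, -0.632436)
(x(0.54), y(0.54)) ≈ (1.4192, -0.6324)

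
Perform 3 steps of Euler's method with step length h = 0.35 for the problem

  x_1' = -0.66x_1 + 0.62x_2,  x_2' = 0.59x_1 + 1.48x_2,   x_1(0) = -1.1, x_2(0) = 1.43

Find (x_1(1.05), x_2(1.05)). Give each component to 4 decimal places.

Euler on (x_1,x_2): x_1_{n+1} = x_1_n + h·x_1', x_2_{n+1} = x_2_n + h·x_2'.
0.000000: (-1.100000, 1.430000); f=(1.612600, 1.467400) → (-0.535590, 1.943590)
0.350000: (-0.535590, 1.943590); f=(1.558515, 2.560515) → (0.009890, 2.839770)
0.700000: (0.009890, 2.839770); f=(1.754130, 4.208695) → (0.623836, 4.312814)
(x_1(1.05), x_2(1.05)) ≈ (0.6238, 4.3128)

0.6238, 4.3128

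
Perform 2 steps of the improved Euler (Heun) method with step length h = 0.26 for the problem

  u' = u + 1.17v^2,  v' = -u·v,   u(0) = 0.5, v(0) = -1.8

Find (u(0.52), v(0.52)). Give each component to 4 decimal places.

2.5660, -0.8003

Heun on (u,v): k1 = f(s_n, state_n); k2 = f(s_n + h, state_n + h·k1); state_{n+1} = state_n + (h/2)·(k1 + k2).
0.000000: (0.500000, -1.800000)
  k1 = (4.290800, 0.900000)
  predictor → (1.615608, -1.566000)
  k2 = (4.484865, 2.530042)
  → (1.640836, -1.354095)
0.260000: (1.640836, -1.354095)
  k1 = (3.786116, 2.221848)
  predictor → (2.625226, -0.776414)
  k2 = (3.330525, 2.038263)
  → (2.566000, -0.800280)
(u(0.52), v(0.52)) ≈ (2.5660, -0.8003)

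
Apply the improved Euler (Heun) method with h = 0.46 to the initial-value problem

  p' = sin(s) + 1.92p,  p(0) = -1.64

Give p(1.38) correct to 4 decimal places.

Heun: k1 = f(s_n, p_n); k2 = f(s_n + h, p_n + h·k1); p_{n+1} = p_n + (h/2)·(k1 + k2).
s=0.000000, p=-1.640000:
  k1 = f(0.000000, -1.640000) = -3.148800
  k2 = f(0.460000, -3.088448) = -5.485872
  p ← -1.640000 + (0.46/2)·(-3.148800 + (-5.485872)) = -3.625975
s=0.460000, p=-3.625975:
  k1 = f(0.460000, -3.625975) = -6.517923
  k2 = f(0.920000, -6.624219) = -11.922899
  p ← -3.625975 + (0.46/2)·(-6.517923 + (-11.922899)) = -7.867364
s=0.920000, p=-7.867364:
  k1 = f(0.920000, -7.867364) = -14.309737
  k2 = f(1.380000, -14.449843) = -26.761844
  p ← -7.867364 + (0.46/2)·(-14.309737 + (-26.761844)) = -17.313827
p(1.38) ≈ -17.3138

-17.3138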